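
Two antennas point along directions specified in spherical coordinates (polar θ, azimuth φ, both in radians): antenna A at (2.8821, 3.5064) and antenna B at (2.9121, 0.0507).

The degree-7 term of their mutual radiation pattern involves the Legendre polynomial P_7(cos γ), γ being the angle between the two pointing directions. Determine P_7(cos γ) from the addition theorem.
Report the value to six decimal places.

Expand P_7 via completeness: Σ_{m} conj(Y_{7,m}) at Ω₁ times Y_{7,m} at Ω₂ —
  [-7]  conj(Y_{7,-7})(Ω₁) = +0.000030-0.000020i ; Y_{7,-7}(Ω₂) = +0.000015-0.000005i ; Δ = +0.000000-0.000000i
  [-6]  conj(Y_{7,-6})(Ω₁) = +0.000299-0.000421i ; Y_{7,-6}(Ω₂) = -0.000241+0.000076i ; Δ = -0.000000+0.000000i
  [-5]  conj(Y_{7,-5})(Ω₁) = +0.001139-0.004403i ; Y_{7,-5}(Ω₂) = +0.002451-0.000635i ; Δ = -0.000000-0.000012i
  [-4]  conj(Y_{7,-4})(Ω₁) = -0.003130-0.027939i ; Y_{7,-4}(Ω₂) = -0.017484+0.003595i ; Δ = +0.000155+0.000477i
  [-3]  conj(Y_{7,-3})(Ω₁) = -0.056681-0.109844i ; Y_{7,-3}(Ω₂) = +0.088824-0.013615i ; Δ = -0.006530-0.008985i
  [-2]  conj(Y_{7,-2})(Ω₁) = -0.274840-0.245768i ; Y_{7,-2}(Ω₂) = -0.308066+0.031345i ; Δ = +0.092372+0.067098i
  [-1]  conj(Y_{7,-1})(Ω₁) = -0.595111-0.227274i ; Y_{7,-1}(Ω₂) = +0.634246-0.032184i ; Δ = -0.384761-0.124994i
  [+0]  conj(Y_{7,0})(Ω₁) = -0.279255-0.000000i ; Y_{7,0}(Ω₂) = -0.422470+0.000000i ; Δ = +0.117977+0.000000i
  [+1]  conj(Y_{7,1})(Ω₁) = +0.595111-0.227274i ; Y_{7,1}(Ω₂) = -0.634246-0.032184i ; Δ = -0.384761+0.124994i
  [+2]  conj(Y_{7,2})(Ω₁) = -0.274840+0.245768i ; Y_{7,2}(Ω₂) = -0.308066-0.031345i ; Δ = +0.092372-0.067098i
  [+3]  conj(Y_{7,3})(Ω₁) = +0.056681-0.109844i ; Y_{7,3}(Ω₂) = -0.088824-0.013615i ; Δ = -0.006530+0.008985i
  [+4]  conj(Y_{7,4})(Ω₁) = -0.003130+0.027939i ; Y_{7,4}(Ω₂) = -0.017484-0.003595i ; Δ = +0.000155-0.000477i
  [+5]  conj(Y_{7,5})(Ω₁) = -0.001139-0.004403i ; Y_{7,5}(Ω₂) = -0.002451-0.000635i ; Δ = -0.000000+0.000012i
  [+6]  conj(Y_{7,6})(Ω₁) = +0.000299+0.000421i ; Y_{7,6}(Ω₂) = -0.000241-0.000076i ; Δ = -0.000000-0.000000i
  [+7]  conj(Y_{7,7})(Ω₁) = -0.000030-0.000020i ; Y_{7,7}(Ω₂) = -0.000015-0.000005i ; Δ = +0.000000+0.000000i
Total Σ_m = -0.479550-0.000000i. Multiply by 0.837758: -0.401747-0.000000i. P_7(cos γ) = -0.401747

-0.401747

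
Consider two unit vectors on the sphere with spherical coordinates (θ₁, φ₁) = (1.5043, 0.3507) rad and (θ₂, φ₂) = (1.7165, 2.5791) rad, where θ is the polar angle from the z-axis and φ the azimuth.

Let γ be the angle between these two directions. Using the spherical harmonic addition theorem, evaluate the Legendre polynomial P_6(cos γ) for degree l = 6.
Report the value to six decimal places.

0.139463

Addition theorem: P_6(cos γ) = (4π/13) Σ_m Y*_{lm}(Ω₁) Y_{lm}(Ω₂), m = −6…6:
  [-6]  conj(Y_{6,-6})(Ω₁) = -0.242393+0.410489i ; Y_{6,-6}(Ω₂) = -0.440890-0.104797i ; Δ = +0.149887-0.155579i
  [-5]  conj(Y_{6,-5})(Ω₁) = -0.019981+0.108143i ; Y_{6,-5}(Ω₂) = -0.217999+0.074458i ; Δ = -0.003696-0.025063i
  [-4]  conj(Y_{6,-4})(Ω₁) = -0.056259-0.331725i ; Y_{6,-4}(Ω₂) = +0.164965-0.204342i ; Δ = -0.077066-0.043227i
  [-3]  conj(Y_{6,-3})(Ω₁) = -0.062912-0.110210i ; Y_{6,-3}(Ω₂) = +0.029519-0.251836i ; Δ = -0.029612+0.012590i
  [-2]  conj(Y_{6,-2})(Ω₁) = +0.228185+0.192745i ; Y_{6,-2}(Ω₂) = +0.087329+0.182735i ; Δ = -0.015294+0.058530i
  [-1]  conj(Y_{6,-1})(Ω₁) = +0.124877+0.045683i ; Y_{6,-1}(Ω₂) = +0.219387+0.138308i ; Δ = +0.021078+0.027294i
  [+0]  conj(Y_{6,0})(Ω₁) = -0.288764-0.000000i ; Y_{6,0}(Ω₂) = -0.185904+0.000000i ; Δ = +0.053682+0.000000i
  [+1]  conj(Y_{6,1})(Ω₁) = -0.124877+0.045683i ; Y_{6,1}(Ω₂) = -0.219387+0.138308i ; Δ = +0.021078-0.027294i
  [+2]  conj(Y_{6,2})(Ω₁) = +0.228185-0.192745i ; Y_{6,2}(Ω₂) = +0.087329-0.182735i ; Δ = -0.015294-0.058530i
  [+3]  conj(Y_{6,3})(Ω₁) = +0.062912-0.110210i ; Y_{6,3}(Ω₂) = -0.029519-0.251836i ; Δ = -0.029612-0.012590i
  [+4]  conj(Y_{6,4})(Ω₁) = -0.056259+0.331725i ; Y_{6,4}(Ω₂) = +0.164965+0.204342i ; Δ = -0.077066+0.043227i
  [+5]  conj(Y_{6,5})(Ω₁) = +0.019981+0.108143i ; Y_{6,5}(Ω₂) = +0.217999+0.074458i ; Δ = -0.003696+0.025063i
  [+6]  conj(Y_{6,6})(Ω₁) = -0.242393-0.410489i ; Y_{6,6}(Ω₂) = -0.440890+0.104797i ; Δ = +0.149887+0.155579i
Σ over m = +0.144275+0.000000i; ×(4π/13) → +0.139463+0.000000i. Real part: 0.139463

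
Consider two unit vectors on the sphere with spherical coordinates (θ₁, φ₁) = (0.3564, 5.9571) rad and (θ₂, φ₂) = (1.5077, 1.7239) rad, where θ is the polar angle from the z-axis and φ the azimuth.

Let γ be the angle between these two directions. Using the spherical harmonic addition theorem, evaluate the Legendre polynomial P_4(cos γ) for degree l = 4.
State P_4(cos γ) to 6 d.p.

Expand P_4 via completeness: Σ_{m} conj(Y_{4,m}) at Ω₁ times Y_{4,m} at Ω₂ —
  m=-4: Y*=(0.001727, -0.006326)  Y=(0.359234, -0.252369)  product (-0.000976, -0.002708)
  m=-3: Y*=(0.027824, -0.041328)  Y=(0.034781, 0.070322)  product (0.003874, 0.000519)
  m=-2: Y*=(0.166611, -0.127230)  Y=(0.308853, -0.097644)  product (0.039035, -0.055564)
  m=-1: Y*=(0.461280, -0.155985)  Y=(0.013494, 0.087449)  product (0.019865, 0.038234)
  m=+0: Y*=(0.386047, -0.000000)  Y=(0.304797, 0.000000)  product (0.117666, 0.000000)
  m=+1: Y*=(-0.461280, -0.155985)  Y=(-0.013494, 0.087449)  product (0.019865, -0.038234)
  m=+2: Y*=(0.166611, 0.127230)  Y=(0.308853, 0.097644)  product (0.039035, 0.055564)
  m=+3: Y*=(-0.027824, -0.041328)  Y=(-0.034781, 0.070322)  product (0.003874, -0.000519)
  m=+4: Y*=(0.001727, 0.006326)  Y=(0.359234, 0.252369)  product (-0.000976, 0.002708)
Σ over m = (0.241262, -0.000000); ×(4π/9) → (0.336866, -0.000000). Real part: 0.336866

0.336866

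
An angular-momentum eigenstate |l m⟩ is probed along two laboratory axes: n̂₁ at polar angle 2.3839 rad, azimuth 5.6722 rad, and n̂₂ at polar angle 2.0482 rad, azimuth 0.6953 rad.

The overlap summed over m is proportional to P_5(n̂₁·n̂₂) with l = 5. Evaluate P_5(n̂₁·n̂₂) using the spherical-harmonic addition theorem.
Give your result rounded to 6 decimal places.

Summing Y*_{l m}(θ₁,φ₁)·Y_{l m}(θ₂,φ₂) over m ∈ [−5, 5]; prefactor 4π/(2·5+1) = 1.142397:
  [-5]  conj(Y_{5,-5})(Ω₁) = -0.070888-0.006159i ; Y_{5,-5}(Ω₂) = -0.242297+0.084324i ; Δ = +0.017695-0.004485i
  [-4]  conj(Y_{5,-4})(Ω₁) = +0.182269+0.152793i ; Y_{5,-4}(Ω₂) = +0.392728+0.148000i ; Δ = +0.048969+0.086982i
  [-3]  conj(Y_{5,-3})(Ω₁) = -0.109110-0.406619i ; Y_{5,-3}(Ω₂) = -0.107475-0.189859i ; Δ = -0.065474+0.064417i
  [-2]  conj(Y_{5,-2})(Ω₁) = -0.115882+0.318621i ; Y_{5,-2}(Ω₂) = +0.040367-0.221588i ; Δ = +0.065925+0.038540i
  [-1]  conj(Y_{5,-1})(Ω₁) = -0.097367+0.068195i ; Y_{5,-1}(Ω₂) = -0.222729+0.185820i ; Δ = +0.009015-0.033282i
  [+0]  conj(Y_{5,0})(Ω₁) = +0.373424-0.000000i ; Y_{5,0}(Ω₂) = -0.162805+0.000000i ; Δ = -0.060796+0.000000i
  [+1]  conj(Y_{5,1})(Ω₁) = +0.097367+0.068195i ; Y_{5,1}(Ω₂) = +0.222729+0.185820i ; Δ = +0.009015+0.033282i
  [+2]  conj(Y_{5,2})(Ω₁) = -0.115882-0.318621i ; Y_{5,2}(Ω₂) = +0.040367+0.221588i ; Δ = +0.065925-0.038540i
  [+3]  conj(Y_{5,3})(Ω₁) = +0.109110-0.406619i ; Y_{5,3}(Ω₂) = +0.107475-0.189859i ; Δ = -0.065474-0.064417i
  [+4]  conj(Y_{5,4})(Ω₁) = +0.182269-0.152793i ; Y_{5,4}(Ω₂) = +0.392728-0.148000i ; Δ = +0.048969-0.086982i
  [+5]  conj(Y_{5,5})(Ω₁) = +0.070888-0.006159i ; Y_{5,5}(Ω₂) = +0.242297+0.084324i ; Δ = +0.017695+0.004485i
Accumulated sum +0.091464+0.000000i; after 4π/(2l+1) scaling, +0.104488+0.000000i ⇒ P_5 = 0.104488

0.104488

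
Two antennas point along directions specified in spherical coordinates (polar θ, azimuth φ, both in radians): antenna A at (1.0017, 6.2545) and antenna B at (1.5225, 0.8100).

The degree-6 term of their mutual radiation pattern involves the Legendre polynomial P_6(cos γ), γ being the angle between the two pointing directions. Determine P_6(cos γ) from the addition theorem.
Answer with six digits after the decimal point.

0.198738

Expand P_6 via completeness: Σ_{m} conj(Y_{6,m}) at Ω₁ times Y_{6,m} at Ω₂ —
  [-6]  conj(Y_{6,-6})(Ω₁) = 0.17007 - 0.02956j ; Y_{6,-6}(Ω₂) = 0.07055 + 0.47450j ; Δ = 0.02603 + 0.07861j
  [-5]  conj(Y_{6,-5})(Ω₁) = 0.37860 - 0.05468j ; Y_{6,-5}(Ω₂) = -0.04940 + 0.06333j ; Δ = -0.01524 + 0.02668j
  [-4]  conj(Y_{6,-4})(Ω₁) = 0.39162 - 0.04513j ; Y_{6,-4}(Ω₂) = 0.34434 - 0.03400j ; Δ = 0.13332 - 0.02885j
  [-3]  conj(Y_{6,-3})(Ω₁) = 0.04060 - 0.00350j ; Y_{6,-3}(Ω₂) = 0.07059 + 0.06087j ; Δ = 0.00308 + 0.00222j
  [-2]  conj(Y_{6,-2})(Ω₁) = -0.33325 + 0.01914j ; Y_{6,-2}(Ω₂) = -0.01531 - 0.31099j ; Δ = 0.01106 + 0.10334j
  [-1]  conj(Y_{6,-1})(Ω₁) = -0.17363 + 0.00498j ; Y_{6,-1}(Ω₂) = 0.06753 - 0.07094j ; Δ = -0.01137 + 0.01265j
  [+0]  conj(Y_{6,0})(Ω₁) = 0.29146 + 0.00000j ; Y_{6,0}(Ω₂) = -0.30240 + 0.00000j ; Δ = -0.08814 + 0.00000j
  [+1]  conj(Y_{6,1})(Ω₁) = 0.17363 + 0.00498j ; Y_{6,1}(Ω₂) = -0.06753 - 0.07094j ; Δ = -0.01137 - 0.01265j
  [+2]  conj(Y_{6,2})(Ω₁) = -0.33325 - 0.01914j ; Y_{6,2}(Ω₂) = -0.01531 + 0.31099j ; Δ = 0.01106 - 0.10334j
  [+3]  conj(Y_{6,3})(Ω₁) = -0.04060 - 0.00350j ; Y_{6,3}(Ω₂) = -0.07059 + 0.06087j ; Δ = 0.00308 - 0.00222j
  [+4]  conj(Y_{6,4})(Ω₁) = 0.39162 + 0.04513j ; Y_{6,4}(Ω₂) = 0.34434 + 0.03400j ; Δ = 0.13332 + 0.02885j
  [+5]  conj(Y_{6,5})(Ω₁) = -0.37860 - 0.05468j ; Y_{6,5}(Ω₂) = 0.04940 + 0.06333j ; Δ = -0.01524 - 0.02668j
  [+6]  conj(Y_{6,6})(Ω₁) = 0.17007 + 0.02956j ; Y_{6,6}(Ω₂) = 0.07055 - 0.47450j ; Δ = 0.02603 - 0.07861j
Accumulated sum 0.20560 + 0.00000j; after 4π/(2l+1) scaling, 0.19874 + 0.00000j ⇒ P_6 = 0.198738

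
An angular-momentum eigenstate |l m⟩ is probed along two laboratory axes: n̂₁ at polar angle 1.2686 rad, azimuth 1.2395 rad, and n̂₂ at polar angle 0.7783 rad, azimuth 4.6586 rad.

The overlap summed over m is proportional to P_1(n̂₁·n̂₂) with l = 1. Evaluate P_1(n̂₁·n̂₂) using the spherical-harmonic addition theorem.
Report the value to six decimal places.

Summing Y*_{l m}(θ₁,φ₁)·Y_{l m}(θ₂,φ₂) over m ∈ [−1, 1]; prefactor 4π/(2·1+1) = 4.188790:
  m=-1: Y*=(0.107286, 0.311902)  Y=(-0.013041, 0.242210)  product (-0.076945, 0.021918)
  m=+0: Y*=(0.145417, -0.000000)  Y=(0.347938, 0.000000)  product (0.050596, 0.000000)
  m=+1: Y*=(-0.107286, 0.311902)  Y=(0.013041, 0.242210)  product (-0.076945, -0.021918)
Total Σ_m = (-0.103294, 0.000000). Multiply by 4.188790: (-0.432677, 0.000000). P_1(cos γ) = -0.432677

-0.432677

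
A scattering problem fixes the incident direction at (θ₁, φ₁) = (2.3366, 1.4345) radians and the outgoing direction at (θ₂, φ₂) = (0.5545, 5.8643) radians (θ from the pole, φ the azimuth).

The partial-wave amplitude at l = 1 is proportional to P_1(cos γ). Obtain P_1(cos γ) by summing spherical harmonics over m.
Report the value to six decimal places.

-0.695091

Expand P_1 via completeness: Σ_{m} conj(Y_{1,m}) at Ω₁ times Y_{1,m} at Ω₂ —
  term(m=-1) = -0.01263 + 0.04351j   from Y*(Ω₁)=0.03384 + 0.24673j, Y(Ω₂)=0.16618 + 0.07399j
  term(m=+0) = -0.14068 + 0.00000j   from Y*(Ω₁)=-0.33866 + 0.00000j, Y(Ω₂)=0.41539 + 0.00000j
  term(m=+1) = -0.01263 - 0.04351j   from Y*(Ω₁)=-0.03384 + 0.24673j, Y(Ω₂)=-0.16618 + 0.07399j
Total Σ_m = -0.16594 + 0.00000j. Multiply by 4.188790: -0.69509 + 0.00000j. P_1(cos γ) = -0.695091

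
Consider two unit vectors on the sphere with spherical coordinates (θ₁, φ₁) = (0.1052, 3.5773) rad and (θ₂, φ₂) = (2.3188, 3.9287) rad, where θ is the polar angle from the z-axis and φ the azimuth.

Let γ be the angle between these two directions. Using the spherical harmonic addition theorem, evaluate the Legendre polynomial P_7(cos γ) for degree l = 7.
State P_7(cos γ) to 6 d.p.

Term-by-term m-sum for l=7 (normalisation 4π/15 = 0.837758):
  m=-7: 0.00000 - 0.00000j × -0.04070 - 0.03973j = -0.00000 - 0.00000j  (running Σ = -0.00000 - 0.00000j)
  m=-6: -0.00000 + 0.00000j × -0.00202 - 0.19745j = 0.00000 + 0.00000j  (running Σ = 0.00000 + 0.00000j)
  m=-5: 0.00003 - 0.00005j × 0.27302 - 0.27773j = -0.00000 - 0.00002j  (running Σ = -0.00000 - 0.00002j)
  m=-4: -0.00015 + 0.00086j × 0.43445 - 0.00297j = -0.00006 + 0.00037j  (running Σ = -0.00007 + 0.00035j)
  m=-3: -0.00259 - 0.00960j × 0.09518 + 0.09421j = 0.00066 - 0.00116j  (running Σ = 0.00059 - 0.00080j)
  m=-2: 0.05089 + 0.06049j × -0.00103 - 0.30213j = 0.01822 - 0.01544j  (running Σ = 0.01881 - 0.01624j)
  m=-1: -0.36077 - 0.16796j × 0.19868 - 0.19936j = -0.10516 + 0.03855j  (running Σ = -0.08635 + 0.02231j)
  m=0: 0.92964 + 0.00000j × -0.22689 + 0.00000j = -0.21092 + 0.00000j  (running Σ = -0.29727 + 0.02231j)
  m=1: 0.36077 - 0.16796j × -0.19868 - 0.19936j = -0.10516 - 0.03855j  (running Σ = -0.40243 - 0.01624j)
  m=2: 0.05089 - 0.06049j × -0.00103 + 0.30213j = 0.01822 + 0.01544j  (running Σ = -0.38421 - 0.00080j)
  m=3: 0.00259 - 0.00960j × -0.09518 + 0.09421j = 0.00066 + 0.00116j  (running Σ = -0.38355 + 0.00035j)
  m=4: -0.00015 - 0.00086j × 0.43445 + 0.00297j = -0.00006 - 0.00037j  (running Σ = -0.38361 - 0.00002j)
  m=5: -0.00003 - 0.00005j × -0.27302 - 0.27773j = -0.00000 + 0.00002j  (running Σ = -0.38362 + 0.00000j)
  m=6: -0.00000 - 0.00000j × -0.00202 + 0.19745j = 0.00000 - 0.00000j  (running Σ = -0.38362 - 0.00000j)
  m=7: -0.00000 - 0.00000j × 0.04070 - 0.03973j = -0.00000 + 0.00000j  (running Σ = -0.38362 + 0.00000j)
Total Σ_m = -0.38362 + 0.00000j. Multiply by 0.837758: -0.32138 + 0.00000j. P_7(cos γ) = -0.321378

-0.321378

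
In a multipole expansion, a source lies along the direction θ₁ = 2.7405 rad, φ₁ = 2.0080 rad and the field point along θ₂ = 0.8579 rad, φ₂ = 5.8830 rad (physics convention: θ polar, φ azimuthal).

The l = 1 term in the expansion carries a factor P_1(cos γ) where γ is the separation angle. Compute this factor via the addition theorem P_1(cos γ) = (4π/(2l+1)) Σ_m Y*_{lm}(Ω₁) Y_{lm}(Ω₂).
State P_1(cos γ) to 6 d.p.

-0.821532

Summing Y*_{l m}(θ₁,φ₁)·Y_{l m}(θ₂,φ₂) over m ∈ [−1, 1]; prefactor 4π/(2·1+1) = 4.188790:
  [-1]  conj(Y_{1,-1})(Ω₁) = -0.057113+0.122202i ; Y_{1,-1}(Ω₂) = +0.240706+0.101822i ; Δ = -0.026190+0.023599i
  [+0]  conj(Y_{1,0})(Ω₁) = -0.449825-0.000000i ; Y_{1,0}(Ω₂) = +0.319559+0.000000i ; Δ = -0.143746-0.000000i
  [+1]  conj(Y_{1,1})(Ω₁) = +0.057113+0.122202i ; Y_{1,1}(Ω₂) = -0.240706+0.101822i ; Δ = -0.026190-0.023599i
Accumulated sum -0.196126+0.000000i; after 4π/(2l+1) scaling, -0.821532+0.000000i ⇒ P_1 = -0.821532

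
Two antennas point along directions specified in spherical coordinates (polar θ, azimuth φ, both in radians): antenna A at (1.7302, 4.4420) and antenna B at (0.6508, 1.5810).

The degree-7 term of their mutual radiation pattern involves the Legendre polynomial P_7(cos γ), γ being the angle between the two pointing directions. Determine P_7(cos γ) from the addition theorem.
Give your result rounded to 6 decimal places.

-0.146868

Term-by-term m-sum for l=7 (normalisation 4π/15 = 0.837758):
  term(m=-7) = (0.002625, 0.006326)   from Y*(Ω₁)=(0.433823, -0.144692), Y(Ω₂)=(0.001069, 0.014939)
  term(m=-6) = (0.002278, 0.020116)   from Y*(Ω₁)=(-0.014171, -0.274727), Y(Ω₂)=(-0.073455, 0.004503)
  term(m=-5) = (0.008371, -0.049405)   from Y*(Ω₁)=(0.225975, 0.050260), Y(Ω₂)=(-0.011039, -0.216176)
  term(m=-4) = (0.052740, -0.109620)   from Y*(Ω₁)=(0.139019, -0.261111), Y(Ω₂)=(0.410887, -0.016780)
  term(m=-3) = (-0.046136, 0.051656)   from Y*(Ω₁)=(0.110244, 0.104703), Y(Ω₂)=(0.013942, 0.455318)
  term(m=-2) = (-0.030765, 0.019339)   from Y*(Ω₁)=(0.255682, -0.153534), Y(Ω₂)=(-0.121820, 0.002486)
  term(m=-1) = (-0.040568, 0.011692)   from Y*(Ω₁)=(0.032107, 0.115835), Y(Ω₂)=(0.003584, 0.351216)
  term(m=+0) = (-0.072399, 0.000000)   from Y*(Ω₁)=(0.298028, -0.000000), Y(Ω₂)=(-0.242926, 0.000000)
  term(m=+1) = (-0.040568, -0.011692)   from Y*(Ω₁)=(-0.032107, 0.115835), Y(Ω₂)=(-0.003584, 0.351216)
  term(m=+2) = (-0.030765, -0.019339)   from Y*(Ω₁)=(0.255682, 0.153534), Y(Ω₂)=(-0.121820, -0.002486)
  term(m=+3) = (-0.046136, -0.051656)   from Y*(Ω₁)=(-0.110244, 0.104703), Y(Ω₂)=(-0.013942, 0.455318)
  term(m=+4) = (0.052740, 0.109620)   from Y*(Ω₁)=(0.139019, 0.261111), Y(Ω₂)=(0.410887, 0.016780)
  term(m=+5) = (0.008371, 0.049405)   from Y*(Ω₁)=(-0.225975, 0.050260), Y(Ω₂)=(0.011039, -0.216176)
  term(m=+6) = (0.002278, -0.020116)   from Y*(Ω₁)=(-0.014171, 0.274727), Y(Ω₂)=(-0.073455, -0.004503)
  term(m=+7) = (0.002625, -0.006326)   from Y*(Ω₁)=(-0.433823, -0.144692), Y(Ω₂)=(-0.001069, 0.014939)
Total Σ_m = (-0.175311, 0.000000). Multiply by 0.837758: (-0.146868, 0.000000). P_7(cos γ) = -0.146868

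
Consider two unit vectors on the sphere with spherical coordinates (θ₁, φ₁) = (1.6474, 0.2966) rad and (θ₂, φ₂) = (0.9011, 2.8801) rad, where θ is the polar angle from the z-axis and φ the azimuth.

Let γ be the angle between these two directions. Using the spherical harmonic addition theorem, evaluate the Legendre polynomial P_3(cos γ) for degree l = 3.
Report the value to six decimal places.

0.168842

Term-by-term m-sum for l=3 (normalisation 4π/7 = 1.795196):
  [-3]  conj(Y_{3,-3})(Ω₁) = 0.26037 + 0.32132j ; Y_{3,-3}(Ω₂) = -0.14230 - 0.14204j ; Δ = 0.00859 - 0.08271j
  [-2]  conj(Y_{3,-2})(Ω₁) = -0.06447 - 0.04347j ; Y_{3,-2}(Ω₂) = 0.33782 + 0.19477j ; Δ = -0.01331 - 0.02724j
  [-1]  conj(Y_{3,-1})(Ω₁) = -0.29914 - 0.09142j ; Y_{3,-1}(Ω₂) = -0.22681 - 0.06070j ; Δ = 0.06230 + 0.03889j
  [+0]  conj(Y_{3,0})(Ω₁) = 0.08484 + 0.00000j ; Y_{3,0}(Ω₂) = -0.24864 + 0.00000j ; Δ = -0.02109 + 0.00000j
  [+1]  conj(Y_{3,1})(Ω₁) = 0.29914 - 0.09142j ; Y_{3,1}(Ω₂) = 0.22681 - 0.06070j ; Δ = 0.06230 - 0.03889j
  [+2]  conj(Y_{3,2})(Ω₁) = -0.06447 + 0.04347j ; Y_{3,2}(Ω₂) = 0.33782 - 0.19477j ; Δ = -0.01331 + 0.02724j
  [+3]  conj(Y_{3,3})(Ω₁) = -0.26037 + 0.32132j ; Y_{3,3}(Ω₂) = 0.14230 - 0.14204j ; Δ = 0.00859 + 0.08271j
Accumulated sum 0.09405 + 0.00000j; after 4π/(2l+1) scaling, 0.16884 + 0.00000j ⇒ P_3 = 0.168842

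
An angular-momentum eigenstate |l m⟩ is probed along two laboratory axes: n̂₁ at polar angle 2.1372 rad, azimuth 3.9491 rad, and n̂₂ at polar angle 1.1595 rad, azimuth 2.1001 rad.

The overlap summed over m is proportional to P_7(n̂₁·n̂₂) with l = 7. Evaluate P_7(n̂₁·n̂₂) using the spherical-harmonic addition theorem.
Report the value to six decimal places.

-0.053134

Addition theorem: P_7(cos γ) = (4π/15) Σ_m Y*_{lm}(Ω₁) Y_{lm}(Ω₂), m = −7…7:
  term(m=-7) = +0.038506+0.015229i   from Y*(Ω₁)=-0.123037+0.089828i, Y(Ω₂)=-0.145197-0.229786i
  term(m=-6) = -0.015801+0.160014i   from Y*(Ω₁)=-0.047942+0.359283i, Y(Ω₂)=+0.443346-0.015181i
  term(m=-5) = -0.108429+0.019706i   from Y*(Ω₁)=+0.269068+0.336259i, Y(Ω₂)=-0.121576+0.225173i
  term(m=-4) = +0.012529+0.025418i   from Y*(Ω₁)=+0.147814+0.013106i, Y(Ω₂)=+0.099232+0.163160i
  term(m=-3) = +0.067823-0.061456i   from Y*(Ω₁)=-0.207470+0.181625i, Y(Ω₂)=-0.331877+0.005681i
  term(m=-2) = -0.013767-0.008562i   from Y*(Ω₁)=-0.012730+0.287708i, Y(Ω₂)=-0.027589+0.049071i
  term(m=-1) = -0.015137+0.053000i   from Y*(Ω₁)=-0.114509-0.119688i, Y(Ω₂)=-0.168022-0.287225i
  term(m=+0) = +0.005128+0.000000i   from Y*(Ω₁)=-0.310952-0.000000i, Y(Ω₂)=-0.016490+0.000000i
  term(m=+1) = -0.015137-0.053000i   from Y*(Ω₁)=+0.114509-0.119688i, Y(Ω₂)=+0.168022-0.287225i
  term(m=+2) = -0.013767+0.008562i   from Y*(Ω₁)=-0.012730-0.287708i, Y(Ω₂)=-0.027589-0.049071i
  term(m=+3) = +0.067823+0.061456i   from Y*(Ω₁)=+0.207470+0.181625i, Y(Ω₂)=+0.331877+0.005681i
  term(m=+4) = +0.012529-0.025418i   from Y*(Ω₁)=+0.147814-0.013106i, Y(Ω₂)=+0.099232-0.163160i
  term(m=+5) = -0.108429-0.019706i   from Y*(Ω₁)=-0.269068+0.336259i, Y(Ω₂)=+0.121576+0.225173i
  term(m=+6) = -0.015801-0.160014i   from Y*(Ω₁)=-0.047942-0.359283i, Y(Ω₂)=+0.443346+0.015181i
  term(m=+7) = +0.038506-0.015229i   from Y*(Ω₁)=+0.123037+0.089828i, Y(Ω₂)=+0.145197-0.229786i
Accumulated sum -0.063423+0.000000i; after 4π/(2l+1) scaling, -0.053134+0.000000i ⇒ P_7 = -0.053134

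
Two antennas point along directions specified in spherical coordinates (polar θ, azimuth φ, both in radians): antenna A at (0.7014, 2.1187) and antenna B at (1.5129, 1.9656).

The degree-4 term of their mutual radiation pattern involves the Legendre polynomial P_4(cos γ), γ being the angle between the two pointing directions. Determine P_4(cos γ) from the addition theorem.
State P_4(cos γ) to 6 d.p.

-0.423206

Expand P_4 via completeness: Σ_{m} conj(Y_{4,m}) at Ω₁ times Y_{4,m} at Ω₂ —
  m=-4: -0.04463 + 0.06241j × -0.00370 - 0.43956j = 0.02760 + 0.01939j  (running Σ = 0.02760 + 0.01939j)
  m=-3: 0.25624 + 0.01872j × 0.06675 + 0.02716j = 0.01660 + 0.00821j  (running Σ = 0.04419 + 0.02760j)
  m=-2: -0.19654 - 0.38218j × 0.22926 - 0.23119j = -0.13341 - 0.04218j  (running Σ = -0.08922 - 0.01458j)
  m=-1: -0.13183 + 0.21604j × 0.03129 + 0.07509j = -0.02035 - 0.00314j  (running Σ = -0.10957 - 0.01772j)
  m=0: -0.27370 + 0.00000j × 0.30677 + 0.00000j = -0.08396 + 0.00000j  (running Σ = -0.19353 - 0.01772j)
  m=1: 0.13183 + 0.21604j × -0.03129 + 0.07509j = -0.02035 + 0.00314j  (running Σ = -0.21388 - 0.01458j)
  m=2: -0.19654 + 0.38218j × 0.22926 + 0.23119j = -0.13341 + 0.04218j  (running Σ = -0.34729 + 0.02760j)
  m=3: -0.25624 + 0.01872j × -0.06675 + 0.02716j = 0.01660 - 0.00821j  (running Σ = -0.33070 + 0.01939j)
  m=4: -0.04463 - 0.06241j × -0.00370 + 0.43956j = 0.02760 - 0.01939j  (running Σ = -0.30310 + 0.00000j)
Total Σ_m = -0.30310 + 0.00000j. Multiply by 1.396263: -0.42321 + 0.00000j. P_4(cos γ) = -0.423206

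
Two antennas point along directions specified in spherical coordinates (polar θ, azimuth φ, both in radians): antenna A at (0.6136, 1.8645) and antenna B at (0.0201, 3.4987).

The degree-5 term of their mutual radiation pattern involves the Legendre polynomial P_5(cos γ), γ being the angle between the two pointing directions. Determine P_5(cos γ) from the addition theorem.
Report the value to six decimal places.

Term-by-term m-sum for l=5 (normalisation 4π/11 = 1.142397):
  m=-5: (-0.029227, 0.003000) × (0.000000, 0.000000) = (-0.000000, -0.000000)  (running Σ = (-0.000000, -0.000000))
  m=-4: (0.050882, 0.121710) × (0.000000, -0.000000) = (0.000000, -0.000000)  (running Σ = (0.000000, -0.000000))
  m=-3: (0.255571, -0.210797) × (-0.000011, 0.000020) = (0.000001, 0.000007)  (running Σ = (0.000001, 0.000007))
  m=-2: (-0.384441, -0.255964) × (0.001034, -0.000896) = (-0.000627, 0.000080)  (running Σ = (-0.000625, 0.000087))
  m=-1: (-0.054718, 0.180914) × (-0.048181, 0.017976) = (-0.000616, -0.009700)  (running Σ = (-0.001241, -0.009613))
  m=0: (-0.348203, -0.000000) × (0.932770, 0.000000) = (-0.324794, -0.000000)  (running Σ = (-0.326035, -0.009613))
  m=1: (0.054718, 0.180914) × (0.048181, 0.017976) = (-0.000616, 0.009700)  (running Σ = (-0.326651, 0.000087))
  m=2: (-0.384441, 0.255964) × (0.001034, 0.000896) = (-0.000627, -0.000080)  (running Σ = (-0.327277, 0.000007))
  m=3: (-0.255571, -0.210797) × (0.000011, 0.000020) = (0.000001, -0.000007)  (running Σ = (-0.327276, -0.000000))
  m=4: (0.050882, -0.121710) × (0.000000, 0.000000) = (0.000000, 0.000000)  (running Σ = (-0.327276, -0.000000))
  m=5: (0.029227, 0.003000) × (-0.000000, 0.000000) = (-0.000000, 0.000000)  (running Σ = (-0.327276, 0.000000))
Total Σ_m = (-0.327276, 0.000000). Multiply by 1.142397: (-0.373879, 0.000000). P_5(cos γ) = -0.373879

-0.373879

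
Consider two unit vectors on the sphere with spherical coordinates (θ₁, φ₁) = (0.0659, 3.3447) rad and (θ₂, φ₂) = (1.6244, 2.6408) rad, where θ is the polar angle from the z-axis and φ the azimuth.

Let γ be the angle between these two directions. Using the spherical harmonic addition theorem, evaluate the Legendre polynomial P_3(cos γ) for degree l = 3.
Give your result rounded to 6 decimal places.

Expand P_3 via completeness: Σ_{m} conj(Y_{3,m}) at Ω₁ times Y_{3,m} at Ω₂ —
  m=-3: Y*=(-0.000098, -0.000068)  Y=(-0.028401, -0.414457)  product (-0.000025, 0.000042)
  m=-2: Y*=(0.004062, 0.001747)  Y=(-0.029427, -0.045990)  product (-0.000039, -0.000238)
  m=-1: Y*=(-0.082927, -0.017079)  Y=(0.279024, 0.152719)  product (-0.020530, -0.017430)
  m=+0: Y*=(0.736659, -0.000000)  Y=(0.059695, 0.000000)  product (0.043975, 0.000000)
  m=+1: Y*=(0.082927, -0.017079)  Y=(-0.279024, 0.152719)  product (-0.020530, 0.017430)
  m=+2: Y*=(0.004062, -0.001747)  Y=(-0.029427, 0.045990)  product (-0.000039, 0.000238)
  m=+3: Y*=(0.000098, -0.000068)  Y=(0.028401, -0.414457)  product (-0.000025, -0.000042)
Total Σ_m = (0.002785, 0.000000). Multiply by 1.795196: (0.004999, 0.000000). P_3(cos γ) = 0.004999

0.004999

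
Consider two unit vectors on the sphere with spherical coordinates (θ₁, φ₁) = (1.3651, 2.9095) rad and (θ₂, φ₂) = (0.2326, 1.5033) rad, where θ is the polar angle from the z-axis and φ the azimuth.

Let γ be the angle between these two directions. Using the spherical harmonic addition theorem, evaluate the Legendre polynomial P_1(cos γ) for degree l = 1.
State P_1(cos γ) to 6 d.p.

0.235722

Addition theorem: P_1(cos γ) = (4π/3) Σ_m Y*_{lm}(Ω₁) Y_{lm}(Ω₂), m = −1…1:
  m=-1: Y*=(-0.329142, 0.077793)  Y=(0.005371, -0.079458)  product (0.004413, 0.026571)
  m=+0: Y*=(0.099797, -0.000000)  Y=(0.475445, 0.000000)  product (0.047448, 0.000000)
  m=+1: Y*=(0.329142, 0.077793)  Y=(-0.005371, -0.079458)  product (0.004413, -0.026571)
Accumulated sum (0.056274, 0.000000); after 4π/(2l+1) scaling, (0.235722, 0.000000) ⇒ P_1 = 0.235722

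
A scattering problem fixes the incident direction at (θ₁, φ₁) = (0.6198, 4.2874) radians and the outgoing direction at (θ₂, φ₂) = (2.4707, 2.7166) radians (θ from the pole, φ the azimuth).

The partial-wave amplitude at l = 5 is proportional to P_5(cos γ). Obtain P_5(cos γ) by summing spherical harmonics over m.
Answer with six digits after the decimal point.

Addition theorem: P_5(cos γ) = (4π/11) Σ_m Y*_{lm}(Ω₁) Y_{lm}(Ω₂), m = −5…5:
  [-5]  conj(Y_{5,-5})(Ω₁) = -0.026100+0.016151i ; Y_{5,-5}(Ω₂) = +0.022682-0.036651i ; Δ = -0.000000+0.001323i
  [-4]  conj(Y_{5,-4})(Ω₁) = -0.017519-0.134882i ; Y_{5,-4}(Ω₂) = +0.022121-0.170295i ; Δ = -0.023357-0.000000i
  [-3]  conj(Y_{5,-3})(Ω₁) = +0.321906+0.098108i ; Y_{5,-3}(Ω₂) = -0.109567-0.359518i ; Δ = +0.000001-0.126480i
  [-2]  conj(Y_{5,-2})(Ω₁) = -0.303452+0.345414i ; Y_{5,-2}(Ω₂) = -0.284611-0.323972i ; Δ = +0.198270+0.000001i
  [-1]  conj(Y_{5,-1})(Ω₁) = -0.072353-0.159872i ; Y_{5,-1}(Ω₂) = -0.057162-0.025870i ; Δ = -0.000000+0.011010i
  [+0]  conj(Y_{5,0})(Ω₁) = -0.354392-0.000000i ; Y_{5,0}(Ω₂) = +0.387745+0.000000i ; Δ = -0.137414-0.000000i
  [+1]  conj(Y_{5,1})(Ω₁) = +0.072353-0.159872i ; Y_{5,1}(Ω₂) = +0.057162-0.025870i ; Δ = -0.000000-0.011010i
  [+2]  conj(Y_{5,2})(Ω₁) = -0.303452-0.345414i ; Y_{5,2}(Ω₂) = -0.284611+0.323972i ; Δ = +0.198270-0.000001i
  [+3]  conj(Y_{5,3})(Ω₁) = -0.321906+0.098108i ; Y_{5,3}(Ω₂) = +0.109567-0.359518i ; Δ = +0.000001+0.126480i
  [+4]  conj(Y_{5,4})(Ω₁) = -0.017519+0.134882i ; Y_{5,4}(Ω₂) = +0.022121+0.170295i ; Δ = -0.023357+0.000000i
  [+5]  conj(Y_{5,5})(Ω₁) = +0.026100+0.016151i ; Y_{5,5}(Ω₂) = -0.022682-0.036651i ; Δ = -0.000000-0.001323i
Σ over m = +0.212415-0.000000i; ×(4π/11) → +0.242662-0.000000i. Real part: 0.242662

0.242662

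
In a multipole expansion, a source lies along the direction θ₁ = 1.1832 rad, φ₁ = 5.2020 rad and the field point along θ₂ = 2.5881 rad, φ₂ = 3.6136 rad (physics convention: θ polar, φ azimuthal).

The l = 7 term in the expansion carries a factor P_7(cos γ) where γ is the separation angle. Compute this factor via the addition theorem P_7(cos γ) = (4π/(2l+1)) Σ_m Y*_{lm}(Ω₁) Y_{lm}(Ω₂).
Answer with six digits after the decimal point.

Summing Y*_{l m}(θ₁,φ₁)·Y_{l m}(θ₂,φ₂) over m ∈ [−7, 7]; prefactor 4π/(2·7+1) = 0.837758:
  m=-7: Y*=0.08216 - 0.27972j  Y=0.00547 - 0.00090j  product 0.00020 - 0.00160j
  m=-6: Y*=0.43610 - 0.09019j  Y=0.03198 + 0.01023j  product 0.01487 + 0.00158j
  m=-5: Y*=0.13676 + 0.16451j  Y=0.08789 + 0.08722j  product -0.00233 + 0.02639j
  m=-4: Y*=0.08804 - 0.21562j  Y=0.09528 + 0.29020j  product 0.07096 + 0.00500j
  m=-3: Y*=0.30657 - 0.03137j  Y=-0.07463 + 0.47836j  product -0.00788 + 0.14899j
  m=-2: Y*=-0.06230 - 0.09274j  Y=-0.22189 + 0.30639j  product 0.04224 + 0.00149j
  m=-1: Y*=0.15113 - 0.28361j  Y=0.11812 - 0.06030j  product 0.00075 - 0.04261j
  m=+0: Y*=-0.07464 + 0.00000j  Y=0.42884 + 0.00000j  product -0.03201 + 0.00000j
  m=+1: Y*=-0.15113 - 0.28361j  Y=-0.11812 - 0.06030j  product 0.00075 + 0.04261j
  m=+2: Y*=-0.06230 + 0.09274j  Y=-0.22189 - 0.30639j  product 0.04224 - 0.00149j
  m=+3: Y*=-0.30657 - 0.03137j  Y=0.07463 + 0.47836j  product -0.00788 - 0.14899j
  m=+4: Y*=0.08804 + 0.21562j  Y=0.09528 - 0.29020j  product 0.07096 - 0.00500j
  m=+5: Y*=-0.13676 + 0.16451j  Y=-0.08789 + 0.08722j  product -0.00233 - 0.02639j
  m=+6: Y*=0.43610 + 0.09019j  Y=0.03198 - 0.01023j  product 0.01487 - 0.00158j
  m=+7: Y*=-0.08216 - 0.27972j  Y=-0.00547 - 0.00090j  product 0.00020 + 0.00160j
Σ over m = 0.20561 - 0.00000j; ×(4π/15) → 0.17225 - 0.00000j. Real part: 0.172254

0.172254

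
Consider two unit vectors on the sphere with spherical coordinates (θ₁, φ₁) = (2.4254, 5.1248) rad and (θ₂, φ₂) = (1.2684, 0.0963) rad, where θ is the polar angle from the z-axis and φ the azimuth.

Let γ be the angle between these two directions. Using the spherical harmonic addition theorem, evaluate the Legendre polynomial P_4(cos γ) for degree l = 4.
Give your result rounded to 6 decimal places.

Term-by-term m-sum for l=4 (normalisation 4π/9 = 1.396263):
  term(m=-4) = 0.00911 + 0.02881j   from Y*(Ω₁)=-0.00648 + 0.08196j, Y(Ω₂)=0.34059 - 0.13809j
  term(m=-3) = 0.07039 - 0.05051j   from Y*(Ω₁)=0.25244 - 0.08747j, Y(Ω₂)=0.31085 - 0.09239j
  term(m=-2) = 0.04011 + 0.02938j   from Y*(Ω₁)=-0.29189 - 0.31587j, Y(Ω₂)=-0.11345 + 0.02213j
  term(m=-1) = 0.02291 - 0.07003j   from Y*(Ω₁)=-0.09230 + 0.21097j, Y(Ω₂)=-0.31851 + 0.03077j
  term(m=+0) = -0.01883 + 0.00000j   from Y*(Ω₁)=-0.28970 + 0.00000j, Y(Ω₂)=0.06502 + 0.00000j
  term(m=+1) = 0.02291 + 0.07003j   from Y*(Ω₁)=0.09230 + 0.21097j, Y(Ω₂)=0.31851 + 0.03077j
  term(m=+2) = 0.04011 - 0.02938j   from Y*(Ω₁)=-0.29189 + 0.31587j, Y(Ω₂)=-0.11345 - 0.02213j
  term(m=+3) = 0.07039 + 0.05051j   from Y*(Ω₁)=-0.25244 - 0.08747j, Y(Ω₂)=-0.31085 - 0.09239j
  term(m=+4) = 0.00911 - 0.02881j   from Y*(Ω₁)=-0.00648 - 0.08196j, Y(Ω₂)=0.34059 + 0.13809j
Σ over m = 0.26619 + 0.00000j; ×(4π/9) → 0.37167 + 0.00000j. Real part: 0.371672

0.371672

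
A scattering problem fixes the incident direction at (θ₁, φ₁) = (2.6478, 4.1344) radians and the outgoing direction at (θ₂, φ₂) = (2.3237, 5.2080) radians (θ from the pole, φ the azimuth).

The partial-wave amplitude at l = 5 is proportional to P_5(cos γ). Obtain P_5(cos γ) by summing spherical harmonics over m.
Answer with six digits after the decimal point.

-0.419637

Term-by-term m-sum for l=5 (normalisation 4π/11 = 1.142397):
  m=-5: -0.002764+0.010752i × +0.059142-0.075650i = +0.000650+0.000845i  (running Σ = +0.000650+0.000845i)
  m=-4: +0.044034+0.048113i × +0.113849+0.260767i = -0.007533+0.016960i  (running Σ = -0.006883+0.017805i)
  m=-3: +0.217278-0.035771i × -0.429654-0.036160i = -0.094648+0.007513i  (running Σ = -0.101531+0.025318i)
  m=-2: +0.179166-0.406851i × +0.136046-0.207844i = -0.060187-0.092589i  (running Σ = -0.161718-0.067271i)
  m=-1: -0.229708-0.352152i × -0.106162-0.196372i = -0.044766+0.082493i  (running Σ = -0.206484+0.015222i)
  m=0: +0.144258-0.000000i × +0.316367+0.000000i = +0.045639+0.000000i  (running Σ = -0.160846+0.015222i)
  m=1: +0.229708-0.352152i × +0.106162-0.196372i = -0.044766-0.082493i  (running Σ = -0.205612-0.067271i)
  m=2: +0.179166+0.406851i × +0.136046+0.207844i = -0.060187+0.092589i  (running Σ = -0.265799+0.025318i)
  m=3: -0.217278-0.035771i × +0.429654-0.036160i = -0.094648-0.007513i  (running Σ = -0.360447+0.017805i)
  m=4: +0.044034-0.048113i × +0.113849-0.260767i = -0.007533-0.016960i  (running Σ = -0.367980+0.000845i)
  m=5: +0.002764+0.010752i × -0.059142-0.075650i = +0.000650-0.000845i  (running Σ = -0.367330-0.000000i)
Total Σ_m = -0.367330-0.000000i. Multiply by 1.142397: -0.419637-0.000000i. P_5(cos γ) = -0.419637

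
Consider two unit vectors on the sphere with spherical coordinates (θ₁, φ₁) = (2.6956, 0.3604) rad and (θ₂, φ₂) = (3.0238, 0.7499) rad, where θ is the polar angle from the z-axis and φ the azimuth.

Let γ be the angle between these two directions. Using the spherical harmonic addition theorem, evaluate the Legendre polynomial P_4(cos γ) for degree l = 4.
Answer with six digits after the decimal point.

0.498594

Expand P_4 via completeness: Σ_{m} conj(Y_{4,m}) at Ω₁ times Y_{4,m} at Ω₂ —
  term(m=-4) = 0.00000 - 0.00000j   from Y*(Ω₁)=0.00197 + 0.01519j, Y(Ω₂)=-0.00008 - 0.00001j
  term(m=-3) = 0.00007 - 0.00017j   from Y*(Ω₁)=-0.04262 - 0.07999j, Y(Ω₂)=0.00127 + 0.00157j
  term(m=-2) = 0.00567 - 0.00560j   from Y*(Ω₁)=0.21967 + 0.19297j, Y(Ω₂)=0.00193 - 0.02721j
  term(m=-1) = 0.09901 - 0.04064j   from Y*(Ω₁)=-0.46473 - 0.17514j, Y(Ω₂)=-0.15770 + 0.14688j
  term(m=+0) = 0.14757 + 0.00000j   from Y*(Ω₁)=0.18714 + 0.00000j, Y(Ω₂)=0.78855 + 0.00000j
  term(m=+1) = 0.09901 + 0.04064j   from Y*(Ω₁)=0.46473 - 0.17514j, Y(Ω₂)=0.15770 + 0.14688j
  term(m=+2) = 0.00567 + 0.00560j   from Y*(Ω₁)=0.21967 - 0.19297j, Y(Ω₂)=0.00193 + 0.02721j
  term(m=+3) = 0.00007 + 0.00017j   from Y*(Ω₁)=0.04262 - 0.07999j, Y(Ω₂)=-0.00127 + 0.00157j
  term(m=+4) = 0.00000 + 0.00000j   from Y*(Ω₁)=0.00197 - 0.01519j, Y(Ω₂)=-0.00008 + 0.00001j
Accumulated sum 0.35709 - 0.00000j; after 4π/(2l+1) scaling, 0.49859 - 0.00000j ⇒ P_4 = 0.498594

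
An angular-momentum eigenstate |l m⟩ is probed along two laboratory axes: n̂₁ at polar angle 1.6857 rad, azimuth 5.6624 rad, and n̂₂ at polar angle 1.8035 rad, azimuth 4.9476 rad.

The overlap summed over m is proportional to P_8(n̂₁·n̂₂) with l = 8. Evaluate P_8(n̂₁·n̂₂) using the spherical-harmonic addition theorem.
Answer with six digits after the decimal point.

Addition theorem: P_8(cos γ) = (4π/17) Σ_m Y*_{lm}(Ω₁) Y_{lm}(Ω₂), m = −8…8:
  [-8]  conj(Y_{8,-8})(Ω₁) = +0.122789+0.473186i ; Y_{8,-8}(Ω₂) = -0.126715-0.394369i ; Δ = +0.171050-0.108384i
  [-7]  conj(Y_{8,-7})(Ω₁) = +0.080955-0.210661i ; Y_{8,-7}(Ω₂) = +0.391557-0.029690i ; Δ = +0.025444-0.084889i
  [-6]  conj(Y_{8,-6})(Ω₁) = +0.242441-0.159923i ; Y_{8,-6}(Ω₂) = +0.010267-0.063811i ; Δ = -0.007716-0.017112i
  [-5]  conj(Y_{8,-5})(Ω₁) = -0.252622-0.009520i ; Y_{8,-5}(Ω₂) = +0.332535+0.138537i ; Δ = -0.082687-0.038163i
  [-4]  conj(Y_{8,-4})(Ω₁) = -0.174450-0.134959i ; Y_{8,-4}(Ω₂) = -0.035528+0.048733i ; Δ = +0.012775-0.003707i
  [-3]  conj(Y_{8,-3})(Ω₁) = +0.075206+0.250593i ; Y_{8,-3}(Ω₂) = +0.207916+0.244043i ; Δ = -0.045519+0.070456i
  [-2]  conj(Y_{8,-2})(Ω₁) = -0.060780+0.177898i ; Y_{8,-2}(Ω₂) = -0.101277+0.051499i ; Δ = -0.003006-0.021147i
  [-1]  conj(Y_{8,-1})(Ω₁) = +0.215087-0.153808i ; Y_{8,-1}(Ω₂) = +0.069550+0.290217i ; Δ = +0.059597+0.051725i
  [+0]  conj(Y_{8,0})(Ω₁) = +0.178172-0.000000i ; Y_{8,0}(Ω₂) = -0.128700+0.000000i ; Δ = -0.022931+0.000000i
  [+1]  conj(Y_{8,1})(Ω₁) = -0.215087-0.153808i ; Y_{8,1}(Ω₂) = -0.069550+0.290217i ; Δ = +0.059597-0.051725i
  [+2]  conj(Y_{8,2})(Ω₁) = -0.060780-0.177898i ; Y_{8,2}(Ω₂) = -0.101277-0.051499i ; Δ = -0.003006+0.021147i
  [+3]  conj(Y_{8,3})(Ω₁) = -0.075206+0.250593i ; Y_{8,3}(Ω₂) = -0.207916+0.244043i ; Δ = -0.045519-0.070456i
  [+4]  conj(Y_{8,4})(Ω₁) = -0.174450+0.134959i ; Y_{8,4}(Ω₂) = -0.035528-0.048733i ; Δ = +0.012775+0.003707i
  [+5]  conj(Y_{8,5})(Ω₁) = +0.252622-0.009520i ; Y_{8,5}(Ω₂) = -0.332535+0.138537i ; Δ = -0.082687+0.038163i
  [+6]  conj(Y_{8,6})(Ω₁) = +0.242441+0.159923i ; Y_{8,6}(Ω₂) = +0.010267+0.063811i ; Δ = -0.007716+0.017112i
  [+7]  conj(Y_{8,7})(Ω₁) = -0.080955-0.210661i ; Y_{8,7}(Ω₂) = -0.391557-0.029690i ; Δ = +0.025444+0.084889i
  [+8]  conj(Y_{8,8})(Ω₁) = +0.122789-0.473186i ; Y_{8,8}(Ω₂) = -0.126715+0.394369i ; Δ = +0.171050+0.108384i
Accumulated sum +0.236947+0.000000i; after 4π/(2l+1) scaling, +0.175151+0.000000i ⇒ P_8 = 0.175151

0.175151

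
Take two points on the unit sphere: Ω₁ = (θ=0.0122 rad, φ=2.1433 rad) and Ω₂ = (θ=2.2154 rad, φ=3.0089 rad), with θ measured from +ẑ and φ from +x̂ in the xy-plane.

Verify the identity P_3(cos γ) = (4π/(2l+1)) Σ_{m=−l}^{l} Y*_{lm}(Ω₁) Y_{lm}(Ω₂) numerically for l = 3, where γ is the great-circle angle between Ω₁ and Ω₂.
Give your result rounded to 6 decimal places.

Summing Y*_{l m}(θ₁,φ₁)·Y_{l m}(θ₂,φ₂) over m ∈ [−3, 3]; prefactor 4π/(2·3+1) = 1.795196:
  m=-3: Y*=(0.000001, 0.000000)  Y=(-0.196427, -0.082603)  product (-0.000000, -0.000000)
  m=-2: Y*=(-0.000063, -0.000139)  Y=(-0.378633, -0.102911)  product (0.000010, 0.000059)
  m=-1: Y*=(-0.008542, 0.013254)  Y=(-0.206203, -0.027523)  product (0.002126, -0.002498)
  m=+0: Y*=(0.746019, -0.000000)  Y=(0.267895, 0.000000)  product (0.199855, 0.000000)
  m=+1: Y*=(0.008542, 0.013254)  Y=(0.206203, -0.027523)  product (0.002126, 0.002498)
  m=+2: Y*=(-0.000063, 0.000139)  Y=(-0.378633, 0.102911)  product (0.000010, -0.000059)
  m=+3: Y*=(-0.000001, 0.000000)  Y=(0.196427, -0.082603)  product (-0.000000, 0.000000)
Accumulated sum (0.204126, 0.000000); after 4π/(2l+1) scaling, (0.366446, 0.000000) ⇒ P_3 = 0.366446

0.366446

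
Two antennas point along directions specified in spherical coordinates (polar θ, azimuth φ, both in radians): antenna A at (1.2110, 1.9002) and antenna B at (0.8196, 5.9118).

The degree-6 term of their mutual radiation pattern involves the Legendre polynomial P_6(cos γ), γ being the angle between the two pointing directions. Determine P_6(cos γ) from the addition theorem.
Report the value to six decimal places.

Term-by-term m-sum for l=6 (normalisation 4π/13 = 0.966644):
  [-6]  conj(Y_{6,-6})(Ω₁) = (0.128156, -0.298427) ; Y_{6,-6}(Ω₂) = (-0.045001, 0.058282) ; Δ = (0.011626, 0.020899)
  [-5]  conj(Y_{6,-5})(Ω₁) = (-0.421990, -0.032227) ; Y_{6,-5}(Ω₂) = (-0.067229, 0.228511) ; Δ = (0.035734, -0.094263)
  [-4]  conj(Y_{6,-4})(Ω₁) = (0.024937, 0.096381) ; Y_{6,-4}(Ω₂) = (0.035751, 0.418327) ; Δ = (-0.039427, 0.013878)
  [-3]  conj(Y_{6,-3})(Ω₁) = (-0.256964, 0.169306) ; Y_{6,-3}(Ω₂) = (0.162563, 0.330903) ; Δ = (-0.097797, -0.057507)
  [-2]  conj(Y_{6,-2})(Ω₁) = (0.163393, 0.126498) ; Y_{6,-2}(Ω₂) = (-0.028717, -0.026367) ; Δ = (-0.001357, -0.007941)
  [-1]  conj(Y_{6,-1})(Ω₁) = (-0.078532, 0.229720) ; Y_{6,-1}(Ω₂) = (-0.347370, -0.135286) ; Δ = (0.058357, -0.069174)
  [+0]  conj(Y_{6,0})(Ω₁) = (0.229841, -0.000000) ; Y_{6,0}(Ω₂) = (-0.069385, 0.000000) ; Δ = (-0.015948, 0.000000)
  [+1]  conj(Y_{6,1})(Ω₁) = (0.078532, 0.229720) ; Y_{6,1}(Ω₂) = (0.347370, -0.135286) ; Δ = (0.058357, 0.069174)
  [+2]  conj(Y_{6,2})(Ω₁) = (0.163393, -0.126498) ; Y_{6,2}(Ω₂) = (-0.028717, 0.026367) ; Δ = (-0.001357, 0.007941)
  [+3]  conj(Y_{6,3})(Ω₁) = (0.256964, 0.169306) ; Y_{6,3}(Ω₂) = (-0.162563, 0.330903) ; Δ = (-0.097797, 0.057507)
  [+4]  conj(Y_{6,4})(Ω₁) = (0.024937, -0.096381) ; Y_{6,4}(Ω₂) = (0.035751, -0.418327) ; Δ = (-0.039427, -0.013878)
  [+5]  conj(Y_{6,5})(Ω₁) = (0.421990, -0.032227) ; Y_{6,5}(Ω₂) = (0.067229, 0.228511) ; Δ = (0.035734, 0.094263)
  [+6]  conj(Y_{6,6})(Ω₁) = (0.128156, 0.298427) ; Y_{6,6}(Ω₂) = (-0.045001, -0.058282) ; Δ = (0.011626, -0.020899)
Σ over m = (-0.081674, 0.000000); ×(4π/13) → (-0.078950, 0.000000). Real part: -0.078950

-0.078950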